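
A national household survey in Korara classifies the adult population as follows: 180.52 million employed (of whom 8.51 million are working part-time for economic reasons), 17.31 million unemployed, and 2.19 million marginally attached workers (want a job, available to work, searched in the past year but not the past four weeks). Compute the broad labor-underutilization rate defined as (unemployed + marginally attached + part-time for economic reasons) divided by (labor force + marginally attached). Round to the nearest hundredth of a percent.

Broad underutilization rate ≈ 14.00%.

Labor force = 180.52 + 17.31 = 197.83 million.
Numerator = 17.31 + 2.19 + 8.51 = 28.01 million.
Denominator = 197.83 + 2.19 = 200.02 million.
Broad rate = 28.01 / 200.02 = 14.00%.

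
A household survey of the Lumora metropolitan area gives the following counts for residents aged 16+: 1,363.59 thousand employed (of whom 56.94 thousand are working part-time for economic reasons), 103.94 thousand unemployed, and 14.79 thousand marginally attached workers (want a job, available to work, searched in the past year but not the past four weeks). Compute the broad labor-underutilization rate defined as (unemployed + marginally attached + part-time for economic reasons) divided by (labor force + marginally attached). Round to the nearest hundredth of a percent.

Labor force = 1,363.59 + 103.94 = 1,467.53 thousand.
Numerator = 103.94 + 14.79 + 56.94 = 175.67 thousand.
Denominator = 1,467.53 + 14.79 = 1,482.32 thousand.
Broad rate = 175.67 / 1,482.32 = 11.85%.

Broad underutilization rate ≈ 11.85%.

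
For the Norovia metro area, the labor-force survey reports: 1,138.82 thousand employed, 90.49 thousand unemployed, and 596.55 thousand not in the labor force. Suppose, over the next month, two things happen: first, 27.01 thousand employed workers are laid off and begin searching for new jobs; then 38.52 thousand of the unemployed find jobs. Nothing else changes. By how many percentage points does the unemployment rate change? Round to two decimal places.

The unemployment rate changes by −0.94 percentage points.

Initially, labor force = 1,138.82 + 90.49 = 1,229.31 thousand, so u = 90.49/1,229.31 = 7.36%.
After the first change, employed falls and unemployed rises by 27.01; labor force unchanged → E = 1,111.81, U = 117.50, labor force = 1,229.31 thousand.
After the second change, unemployed falls and employed rises by 38.52; labor force unchanged → E = 1,150.33, U = 78.98, labor force = 1,229.31 thousand.
New unemployment rate = 78.98 / 1,229.31 = 6.42%.
Change = 6.42% − 7.36% = −0.94 percentage points.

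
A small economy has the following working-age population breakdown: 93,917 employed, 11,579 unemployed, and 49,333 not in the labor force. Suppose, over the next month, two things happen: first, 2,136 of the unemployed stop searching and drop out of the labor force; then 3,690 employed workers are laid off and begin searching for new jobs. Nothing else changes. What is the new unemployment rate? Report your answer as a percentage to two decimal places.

New unemployment rate ≈ 12.71%.

Initially, labor force = 93,917 + 11,579 = 105,496, so u = 11,579/105,496 = 10.98%.
After the first change, unemployed and labor force both fall by 2,136 → E = 93,917, U = 9,443, labor force = 103,360.
After the second change, employed falls and unemployed rises by 3,690; labor force unchanged → E = 90,227, U = 13,133, labor force = 103,360.
New unemployment rate = 13,133 / 103,360 = 12.71%.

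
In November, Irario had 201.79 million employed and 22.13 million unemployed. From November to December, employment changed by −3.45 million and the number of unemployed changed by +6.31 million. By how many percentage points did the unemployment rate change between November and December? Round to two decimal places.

The unemployment rate changed by +2.66 percentage points.

November: labor force = 201.79 + 22.13 = 223.92; u = 22.13/223.92 = 9.88%.
December: labor force = 198.34 + 28.44 = 226.78; u = 28.44/226.78 = 12.54%.
Change = 12.54% − 9.88% = +2.66 pp.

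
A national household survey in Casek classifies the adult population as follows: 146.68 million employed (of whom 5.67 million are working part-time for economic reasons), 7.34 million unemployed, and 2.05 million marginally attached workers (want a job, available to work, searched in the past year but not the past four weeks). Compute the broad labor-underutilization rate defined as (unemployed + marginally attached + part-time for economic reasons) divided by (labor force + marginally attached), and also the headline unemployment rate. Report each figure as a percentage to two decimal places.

Labor force = 146.68 + 7.34 = 154.02 million.
Numerator = 7.34 + 2.05 + 5.67 = 15.06 million.
Denominator = 154.02 + 2.05 = 156.07 million.
Broad rate = 15.06 / 156.07 = 9.65%.
Headline unemployment rate = 7.34 / 154.02 = 4.77%.

Broad underutilization rate ≈ 9.65%; headline unemployment rate ≈ 4.77%.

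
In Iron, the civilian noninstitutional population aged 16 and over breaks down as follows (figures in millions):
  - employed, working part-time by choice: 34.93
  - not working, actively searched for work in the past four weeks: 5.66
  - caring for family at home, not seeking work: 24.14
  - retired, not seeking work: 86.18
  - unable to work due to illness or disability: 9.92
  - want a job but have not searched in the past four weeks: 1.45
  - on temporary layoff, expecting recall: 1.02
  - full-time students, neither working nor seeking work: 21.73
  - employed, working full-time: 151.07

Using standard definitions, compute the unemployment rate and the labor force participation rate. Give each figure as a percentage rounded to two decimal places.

Unemployment rate ≈ 3.47%; labor force participation rate ≈ 57.33%.

Employed = 34.93 + 151.07 = 186.00 million.
Unemployed = 5.66 + 1.02 = 6.68 million (jobless and actively searching, or on temporary layoff).
Labor force = 186.00 + 6.68 = 192.68 million.
Not in labor force = 24.14 + 86.18 + 9.92 + 1.45 + 21.73 = 143.42 million (those not working and not actively searching are outside the labor force — including those who want a job but have given up searching).
Civilian working-age population = 192.68 + 143.42 = 336.10 million.
Unemployment rate = 6.68 / 192.68 = 3.47%.
Labor force participation rate = 192.68 / 336.10 = 57.33%.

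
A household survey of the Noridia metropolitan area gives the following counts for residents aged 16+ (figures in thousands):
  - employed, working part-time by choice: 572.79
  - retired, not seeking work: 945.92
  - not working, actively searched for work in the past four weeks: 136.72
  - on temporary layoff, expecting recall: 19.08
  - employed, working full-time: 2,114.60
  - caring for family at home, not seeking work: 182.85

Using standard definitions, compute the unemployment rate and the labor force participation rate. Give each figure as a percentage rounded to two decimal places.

Employed = 572.79 + 2,114.60 = 2,687.39 thousand.
Unemployed = 136.72 + 19.08 = 155.80 thousand (jobless and actively searching, or on temporary layoff).
Labor force = 2,687.39 + 155.80 = 2,843.19 thousand.
Not in labor force = 945.92 + 182.85 = 1,128.77 thousand (those not working and not actively searching are outside the labor force).
Civilian working-age population = 2,843.19 + 1,128.77 = 3,971.96 thousand.
Unemployment rate = 155.80 / 2,843.19 = 5.48%.
Labor force participation rate = 2,843.19 / 3,971.96 = 71.58%.

Unemployment rate ≈ 5.48%; labor force participation rate ≈ 71.58%.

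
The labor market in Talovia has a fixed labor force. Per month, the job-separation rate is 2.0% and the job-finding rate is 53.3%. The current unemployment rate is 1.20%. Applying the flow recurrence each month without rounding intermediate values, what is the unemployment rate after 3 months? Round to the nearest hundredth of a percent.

With a fixed labor force, u_{t+1} = u_t + s·(1−u_t) − f·u_t = u_t·(1−s−f) + s.
Here 1−s−f = 0.447 and s = 0.020.
u_1 = 0.012000 × 0.447 + 0.020 = 0.025364.
u_2 = 0.025364 × 0.447 + 0.020 = 0.031338.
u_3 = 0.031338 × 0.447 + 0.020 = 0.034008.

Unemployment rate after three months ≈ 3.40%.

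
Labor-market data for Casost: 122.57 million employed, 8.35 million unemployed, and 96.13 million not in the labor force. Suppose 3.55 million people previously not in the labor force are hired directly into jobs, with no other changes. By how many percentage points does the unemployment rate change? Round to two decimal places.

The unemployment rate changes by −0.17 percentage points.

Initially, labor force = 122.57 + 8.35 = 130.92 million, so u = 8.35/130.92 = 6.38%.
After the change, employed and labor force both rise by 3.55; unemployed unchanged → E = 126.12, U = 8.35, labor force = 134.47 million.
New unemployment rate = 8.35 / 134.47 = 6.21%.
Change = 6.21% − 6.38% = −0.17 percentage points.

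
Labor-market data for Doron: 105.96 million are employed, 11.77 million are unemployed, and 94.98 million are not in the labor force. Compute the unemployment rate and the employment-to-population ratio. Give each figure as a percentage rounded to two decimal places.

Unemployment rate ≈ 10.00%; employment-population ratio ≈ 49.81%.

Labor force = employed + unemployed = 105.96 + 11.77 = 117.73 million.
Working-age population = 117.73 + 94.98 = 212.71 million.
Unemployment rate = 11.77 / 117.73 = 10.00%.
Employment-population ratio = 105.96 / 212.71 = 49.81%.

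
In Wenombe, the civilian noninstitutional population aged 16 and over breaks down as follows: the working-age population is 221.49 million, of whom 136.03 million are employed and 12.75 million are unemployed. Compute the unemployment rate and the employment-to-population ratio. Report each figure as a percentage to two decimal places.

Labor force = employed + unemployed = 136.03 + 12.75 = 148.78 million.
Unemployment rate = 12.75 / 148.78 = 8.57%.
Employment-population ratio = 136.03 / 221.49 = 61.42%.

Unemployment rate ≈ 8.57%; employment-population ratio ≈ 61.42%.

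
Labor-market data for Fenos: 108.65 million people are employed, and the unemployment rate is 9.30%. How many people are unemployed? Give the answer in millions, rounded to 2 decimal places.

About 11.14 million are unemployed.

Let U be the number unemployed. The labor force is E + U, and U/(E+U) = 0.0930.
So U = 0.0930 × 108.65 / (1 − 0.0930) = 10.1045 / 0.9070 ≈ 11.14 million.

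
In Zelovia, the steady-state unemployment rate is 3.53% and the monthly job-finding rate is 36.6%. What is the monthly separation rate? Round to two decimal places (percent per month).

Separation rate ≈ 1.34% per month.

From u* = s/(s+f): s = u·f/(1−u).
s = 0.0353 × 36.6 / (1 − 0.0353) = 1.2920 / 0.9647 ≈ 1.34% per month.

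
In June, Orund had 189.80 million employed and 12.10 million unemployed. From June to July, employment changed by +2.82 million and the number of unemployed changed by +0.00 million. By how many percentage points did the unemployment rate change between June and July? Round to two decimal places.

The unemployment rate changed by −0.08 percentage points.

June: labor force = 189.80 + 12.10 = 201.90; u = 12.10/201.90 = 5.99%.
July: labor force = 192.62 + 12.10 = 204.72; u = 12.10/204.72 = 5.91%.
Change = 5.91% − 5.99% = −0.08 pp.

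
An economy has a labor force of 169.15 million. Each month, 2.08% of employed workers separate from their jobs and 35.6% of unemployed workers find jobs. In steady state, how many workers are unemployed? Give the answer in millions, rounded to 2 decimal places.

About 9.34 million are unemployed in steady state.

Steady-state unemployment rate u* = s/(s+f) = 2.08/(2.08+35.6) = 0.055202.
Unemployed = u* × labor force = 0.055202 × 169.15 ≈ 9.34 million.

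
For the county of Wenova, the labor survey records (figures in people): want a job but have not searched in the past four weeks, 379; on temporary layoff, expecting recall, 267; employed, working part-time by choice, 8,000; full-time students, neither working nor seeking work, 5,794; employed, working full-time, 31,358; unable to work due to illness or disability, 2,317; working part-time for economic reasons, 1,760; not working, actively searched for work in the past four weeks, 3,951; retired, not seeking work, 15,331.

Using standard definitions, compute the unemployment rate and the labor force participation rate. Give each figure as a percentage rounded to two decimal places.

Unemployment rate ≈ 9.30%; labor force participation rate ≈ 65.56%.

Employed = 8,000 + 31,358 + 1,760 = 41,118 (anyone who worked, including part-time for economic reasons, counts as employed).
Unemployed = 267 + 3,951 = 4,218 (jobless and actively searching, or on temporary layoff).
Labor force = 41,118 + 4,218 = 45,336.
Not in labor force = 379 + 5,794 + 2,317 + 15,331 = 23,821 (those not working and not actively searching are outside the labor force — including those who want a job but have given up searching).
Civilian working-age population = 45,336 + 23,821 = 69,157.
Unemployment rate = 4,218 / 45,336 = 9.30%.
Labor force participation rate = 45,336 / 69,157 = 65.56%.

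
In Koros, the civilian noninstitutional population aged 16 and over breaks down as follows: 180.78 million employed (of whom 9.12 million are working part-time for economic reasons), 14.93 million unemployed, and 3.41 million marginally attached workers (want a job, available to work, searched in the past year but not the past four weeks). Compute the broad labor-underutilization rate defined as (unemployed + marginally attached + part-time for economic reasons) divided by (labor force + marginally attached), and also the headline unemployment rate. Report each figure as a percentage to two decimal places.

Broad underutilization rate ≈ 13.79%; headline unemployment rate ≈ 7.63%.

Labor force = 180.78 + 14.93 = 195.71 million.
Numerator = 14.93 + 3.41 + 9.12 = 27.46 million.
Denominator = 195.71 + 3.41 = 199.12 million.
Broad rate = 27.46 / 199.12 = 13.79%.
Headline unemployment rate = 14.93 / 195.71 = 7.63%.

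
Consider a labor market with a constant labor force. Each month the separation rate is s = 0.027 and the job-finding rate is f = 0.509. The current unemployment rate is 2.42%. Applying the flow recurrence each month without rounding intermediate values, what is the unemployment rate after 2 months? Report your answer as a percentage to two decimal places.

Unemployment rate after two months ≈ 4.47%.

With a fixed labor force, u_{t+1} = u_t + s·(1−u_t) − f·u_t = u_t·(1−s−f) + s.
Here 1−s−f = 0.464 and s = 0.027.
u_1 = 0.024200 × 0.464 + 0.027 = 0.038229.
u_2 = 0.038229 × 0.464 + 0.027 = 0.044738.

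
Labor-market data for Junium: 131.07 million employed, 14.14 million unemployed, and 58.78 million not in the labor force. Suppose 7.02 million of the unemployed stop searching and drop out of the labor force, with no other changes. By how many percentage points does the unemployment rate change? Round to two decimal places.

Initially, labor force = 131.07 + 14.14 = 145.21 million, so u = 14.14/145.21 = 9.74%.
After the change, unemployed and labor force both fall by 7.02 → E = 131.07, U = 7.12, labor force = 138.19 million.
New unemployment rate = 7.12 / 138.19 = 5.15%.
Change = 5.15% − 9.74% = −4.59 percentage points.

The unemployment rate changes by −4.59 percentage points.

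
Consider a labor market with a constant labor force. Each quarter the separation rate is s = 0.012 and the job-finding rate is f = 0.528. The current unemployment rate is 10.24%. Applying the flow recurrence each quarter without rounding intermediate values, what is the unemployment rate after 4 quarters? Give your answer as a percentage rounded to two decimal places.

With a fixed labor force, u_{t+1} = u_t + s·(1−u_t) − f·u_t = u_t·(1−s−f) + s.
Here 1−s−f = 0.460 and s = 0.012.
u_1 = 0.102400 × 0.460 + 0.012 = 0.059104.
u_2 = 0.059104 × 0.460 + 0.012 = 0.039188.
u_3 = 0.039188 × 0.460 + 0.012 = 0.030026.
u_4 = 0.030026 × 0.460 + 0.012 = 0.025812.

Unemployment rate after four quarters ≈ 2.58%.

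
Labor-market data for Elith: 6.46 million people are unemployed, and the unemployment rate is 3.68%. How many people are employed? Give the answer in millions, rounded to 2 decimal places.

Labor force = U / u = 6.46 / 0.0368 ≈ 175.54 million.
Employed = labor force − unemployed = 175.54 − 6.46 = 169.08 million.

About 169.08 million are employed.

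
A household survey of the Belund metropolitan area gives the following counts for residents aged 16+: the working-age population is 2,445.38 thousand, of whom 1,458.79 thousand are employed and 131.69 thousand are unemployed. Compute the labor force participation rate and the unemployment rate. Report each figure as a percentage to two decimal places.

Labor force participation rate ≈ 65.04%; unemployment rate ≈ 8.28%.

Labor force = employed + unemployed = 1,458.79 + 131.69 = 1,590.48 thousand.
Unemployment rate = 131.69 / 1,590.48 = 8.28%.
Labor force participation rate = 1,590.48 / 2,445.38 = 65.04%.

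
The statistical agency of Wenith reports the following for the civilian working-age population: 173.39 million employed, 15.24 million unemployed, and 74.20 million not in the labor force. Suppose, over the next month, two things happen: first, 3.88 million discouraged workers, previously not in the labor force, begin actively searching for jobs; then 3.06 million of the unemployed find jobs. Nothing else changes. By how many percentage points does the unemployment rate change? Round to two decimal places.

Initially, labor force = 173.39 + 15.24 = 188.63 million, so u = 15.24/188.63 = 8.08%.
After the first change, unemployed and labor force both rise by 3.88 → E = 173.39, U = 19.12, labor force = 192.51 million.
After the second change, unemployed falls and employed rises by 3.06; labor force unchanged → E = 176.45, U = 16.06, labor force = 192.51 million.
New unemployment rate = 16.06 / 192.51 = 8.34%.
Change = 8.34% − 8.08% = +0.26 percentage points.

The unemployment rate changes by +0.26 percentage points.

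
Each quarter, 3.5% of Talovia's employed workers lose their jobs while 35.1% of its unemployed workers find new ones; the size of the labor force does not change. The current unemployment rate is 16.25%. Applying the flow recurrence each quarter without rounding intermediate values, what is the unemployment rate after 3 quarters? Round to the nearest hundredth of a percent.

With a fixed labor force, u_{t+1} = u_t + s·(1−u_t) − f·u_t = u_t·(1−s−f) + s.
Here 1−s−f = 0.614 and s = 0.035.
u_1 = 0.162500 × 0.614 + 0.035 = 0.134775.
u_2 = 0.134775 × 0.614 + 0.035 = 0.117752.
u_3 = 0.117752 × 0.614 + 0.035 = 0.107300.

Unemployment rate after three quarters ≈ 10.73%.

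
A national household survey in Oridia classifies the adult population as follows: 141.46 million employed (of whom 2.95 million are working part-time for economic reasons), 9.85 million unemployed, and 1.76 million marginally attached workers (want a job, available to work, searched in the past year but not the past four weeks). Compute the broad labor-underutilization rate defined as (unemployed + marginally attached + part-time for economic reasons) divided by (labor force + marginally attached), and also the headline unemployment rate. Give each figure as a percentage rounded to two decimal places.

Labor force = 141.46 + 9.85 = 151.31 million.
Numerator = 9.85 + 1.76 + 2.95 = 14.56 million.
Denominator = 151.31 + 1.76 = 153.07 million.
Broad rate = 14.56 / 153.07 = 9.51%.
Headline unemployment rate = 9.85 / 151.31 = 6.51%.

Broad underutilization rate ≈ 9.51%; headline unemployment rate ≈ 6.51%.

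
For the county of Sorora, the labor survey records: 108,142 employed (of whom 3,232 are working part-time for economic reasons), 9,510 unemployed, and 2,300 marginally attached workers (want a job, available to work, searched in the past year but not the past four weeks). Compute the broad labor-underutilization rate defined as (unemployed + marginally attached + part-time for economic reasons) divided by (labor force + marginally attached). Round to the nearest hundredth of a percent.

Broad underutilization rate ≈ 12.54%.

Labor force = 108,142 + 9,510 = 117,652.
Numerator = 9,510 + 2,300 + 3,232 = 15,042.
Denominator = 117,652 + 2,300 = 119,952.
Broad rate = 15,042 / 119,952 = 12.54%.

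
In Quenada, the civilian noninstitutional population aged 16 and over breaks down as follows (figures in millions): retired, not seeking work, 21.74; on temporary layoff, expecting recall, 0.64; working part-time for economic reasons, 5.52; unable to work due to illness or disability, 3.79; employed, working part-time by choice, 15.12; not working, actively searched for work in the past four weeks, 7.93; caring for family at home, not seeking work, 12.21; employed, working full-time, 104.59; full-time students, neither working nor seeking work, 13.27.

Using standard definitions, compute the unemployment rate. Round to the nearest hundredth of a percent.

Employed = 5.52 + 15.12 + 104.59 = 125.23 million (anyone who worked, including part-time for economic reasons, counts as employed).
Unemployed = 0.64 + 7.93 = 8.57 million (jobless and actively searching, or on temporary layoff).
Labor force = 125.23 + 8.57 = 133.80 million.
Unemployment rate = 8.57 / 133.80 = 6.41%.

Unemployment rate ≈ 6.41%.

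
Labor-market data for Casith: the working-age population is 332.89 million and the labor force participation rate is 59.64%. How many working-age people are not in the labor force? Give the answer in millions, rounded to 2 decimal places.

About 134.35 million are not in the labor force.

Share not in the labor force = 1 − 0.5964 = 0.4036.
Not in labor force = 0.4036 × 332.89 ≈ 134.35 million.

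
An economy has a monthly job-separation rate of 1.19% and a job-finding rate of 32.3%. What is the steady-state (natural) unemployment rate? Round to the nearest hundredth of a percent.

Steady-state unemployment rate ≈ 3.55%.

At steady state the flows balance: s·E = f·U, so U/(E+U) = s/(s+f).
u* = 1.19 / (1.19 + 32.3) = 1.19 / 33.49 = 3.55%.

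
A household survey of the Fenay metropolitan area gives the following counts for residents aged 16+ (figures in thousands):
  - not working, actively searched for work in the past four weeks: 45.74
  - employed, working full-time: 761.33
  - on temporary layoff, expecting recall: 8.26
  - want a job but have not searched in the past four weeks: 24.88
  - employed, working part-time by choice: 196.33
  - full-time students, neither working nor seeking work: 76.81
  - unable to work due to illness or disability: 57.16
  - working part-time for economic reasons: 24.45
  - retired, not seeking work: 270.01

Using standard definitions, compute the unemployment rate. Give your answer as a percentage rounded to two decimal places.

Unemployment rate ≈ 5.21%.

Employed = 761.33 + 196.33 + 24.45 = 982.11 thousand (anyone who worked, including part-time for economic reasons, counts as employed).
Unemployed = 45.74 + 8.26 = 54.00 thousand (jobless and actively searching, or on temporary layoff).
Labor force = 982.11 + 54.00 = 1,036.11 thousand.
Unemployment rate = 54.00 / 1,036.11 = 5.21%.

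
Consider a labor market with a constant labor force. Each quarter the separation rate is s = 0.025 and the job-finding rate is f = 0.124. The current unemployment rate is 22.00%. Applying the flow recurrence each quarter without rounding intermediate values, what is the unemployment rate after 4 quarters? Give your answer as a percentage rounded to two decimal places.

With a fixed labor force, u_{t+1} = u_t + s·(1−u_t) − f·u_t = u_t·(1−s−f) + s.
Here 1−s−f = 0.851 and s = 0.025.
u_1 = 0.220000 × 0.851 + 0.025 = 0.212220.
u_2 = 0.212220 × 0.851 + 0.025 = 0.205599.
u_3 = 0.205599 × 0.851 + 0.025 = 0.199965.
u_4 = 0.199965 × 0.851 + 0.025 = 0.195170.

Unemployment rate after four quarters ≈ 19.52%.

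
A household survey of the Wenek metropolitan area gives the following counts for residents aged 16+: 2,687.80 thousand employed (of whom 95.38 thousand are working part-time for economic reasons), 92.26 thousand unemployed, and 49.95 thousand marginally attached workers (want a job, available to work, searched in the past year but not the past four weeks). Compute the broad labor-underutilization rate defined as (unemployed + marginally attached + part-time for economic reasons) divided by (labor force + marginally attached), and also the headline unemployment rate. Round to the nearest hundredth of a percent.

Labor force = 2,687.80 + 92.26 = 2,780.06 thousand.
Numerator = 92.26 + 49.95 + 95.38 = 237.59 thousand.
Denominator = 2,780.06 + 49.95 = 2,830.01 thousand.
Broad rate = 237.59 / 2,830.01 = 8.40%.
Headline unemployment rate = 92.26 / 2,780.06 = 3.32%.

Broad underutilization rate ≈ 8.40%; headline unemployment rate ≈ 3.32%.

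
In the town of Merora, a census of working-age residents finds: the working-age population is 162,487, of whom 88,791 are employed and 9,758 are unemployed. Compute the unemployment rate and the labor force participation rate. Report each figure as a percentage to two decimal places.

Labor force = employed + unemployed = 88,791 + 9,758 = 98,549.
Unemployment rate = 9,758 / 98,549 = 9.90%.
Labor force participation rate = 98,549 / 162,487 = 60.65%.

Unemployment rate ≈ 9.90%; labor force participation rate ≈ 60.65%.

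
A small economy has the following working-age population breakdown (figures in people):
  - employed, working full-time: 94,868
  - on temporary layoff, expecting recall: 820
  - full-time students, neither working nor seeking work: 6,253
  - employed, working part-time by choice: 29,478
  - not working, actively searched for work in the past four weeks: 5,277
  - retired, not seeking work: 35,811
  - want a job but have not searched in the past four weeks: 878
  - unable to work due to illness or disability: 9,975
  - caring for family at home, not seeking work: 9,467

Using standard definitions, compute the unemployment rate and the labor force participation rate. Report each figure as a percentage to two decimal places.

Unemployment rate ≈ 4.67%; labor force participation rate ≈ 67.65%.

Employed = 94,868 + 29,478 = 124,346.
Unemployed = 820 + 5,277 = 6,097 (jobless and actively searching, or on temporary layoff).
Labor force = 124,346 + 6,097 = 130,443.
Not in labor force = 6,253 + 35,811 + 878 + 9,975 + 9,467 = 62,384 (those not working and not actively searching are outside the labor force — including those who want a job but have given up searching).
Civilian working-age population = 130,443 + 62,384 = 192,827.
Unemployment rate = 6,097 / 130,443 = 4.67%.
Labor force participation rate = 130,443 / 192,827 = 67.65%.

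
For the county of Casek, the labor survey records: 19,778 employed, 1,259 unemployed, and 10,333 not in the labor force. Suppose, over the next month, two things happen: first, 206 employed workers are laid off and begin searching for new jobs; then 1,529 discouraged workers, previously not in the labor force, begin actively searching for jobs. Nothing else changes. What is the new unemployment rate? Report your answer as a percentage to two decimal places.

New unemployment rate ≈ 13.27%.

Initially, labor force = 19,778 + 1,259 = 21,037, so u = 1,259/21,037 = 5.98%.
After the first change, employed falls and unemployed rises by 206; labor force unchanged → E = 19,572, U = 1,465, labor force = 21,037.
After the second change, unemployed and labor force both rise by 1,529 → E = 19,572, U = 2,994, labor force = 22,566.
New unemployment rate = 2,994 / 22,566 = 13.27%.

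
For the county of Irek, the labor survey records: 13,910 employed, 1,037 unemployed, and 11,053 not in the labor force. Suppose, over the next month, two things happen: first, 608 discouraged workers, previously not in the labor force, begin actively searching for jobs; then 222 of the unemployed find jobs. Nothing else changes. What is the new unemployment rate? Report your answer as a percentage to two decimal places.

Initially, labor force = 13,910 + 1,037 = 14,947, so u = 1,037/14,947 = 6.94%.
After the first change, unemployed and labor force both rise by 608 → E = 13,910, U = 1,645, labor force = 15,555.
After the second change, unemployed falls and employed rises by 222; labor force unchanged → E = 14,132, U = 1,423, labor force = 15,555.
New unemployment rate = 1,423 / 15,555 = 9.15%.

New unemployment rate ≈ 9.15%.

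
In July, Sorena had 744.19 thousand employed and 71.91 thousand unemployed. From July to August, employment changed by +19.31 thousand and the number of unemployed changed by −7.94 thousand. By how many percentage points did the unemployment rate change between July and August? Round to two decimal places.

July: labor force = 744.19 + 71.91 = 816.10; u = 71.91/816.10 = 8.81%.
August: labor force = 763.50 + 63.97 = 827.47; u = 63.97/827.47 = 7.73%.
Change = 7.73% − 8.81% = −1.08 pp.

The unemployment rate changed by −1.08 percentage points.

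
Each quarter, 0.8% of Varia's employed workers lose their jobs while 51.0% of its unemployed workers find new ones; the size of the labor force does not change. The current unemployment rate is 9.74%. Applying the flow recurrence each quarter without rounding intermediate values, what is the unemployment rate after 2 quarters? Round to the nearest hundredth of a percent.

With a fixed labor force, u_{t+1} = u_t + s·(1−u_t) − f·u_t = u_t·(1−s−f) + s.
Here 1−s−f = 0.482 and s = 0.008.
u_1 = 0.097400 × 0.482 + 0.008 = 0.054947.
u_2 = 0.054947 × 0.482 + 0.008 = 0.034484.

Unemployment rate after two quarters ≈ 3.45%.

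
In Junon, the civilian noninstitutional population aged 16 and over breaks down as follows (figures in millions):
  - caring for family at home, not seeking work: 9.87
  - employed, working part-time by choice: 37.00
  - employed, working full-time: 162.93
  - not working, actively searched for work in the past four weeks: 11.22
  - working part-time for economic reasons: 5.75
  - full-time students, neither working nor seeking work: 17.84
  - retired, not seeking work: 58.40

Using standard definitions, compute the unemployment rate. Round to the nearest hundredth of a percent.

Employed = 37.00 + 162.93 + 5.75 = 205.68 million (anyone who worked, including part-time for economic reasons, counts as employed).
Unemployed = 11.22 million.
Labor force = 205.68 + 11.22 = 216.90 million.
Unemployment rate = 11.22 / 216.90 = 5.17%.

Unemployment rate ≈ 5.17%.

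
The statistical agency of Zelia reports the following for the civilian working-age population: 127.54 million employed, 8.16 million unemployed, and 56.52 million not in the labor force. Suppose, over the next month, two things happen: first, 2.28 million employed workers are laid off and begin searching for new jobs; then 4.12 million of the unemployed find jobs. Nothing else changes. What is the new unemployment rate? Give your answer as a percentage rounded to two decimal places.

Initially, labor force = 127.54 + 8.16 = 135.70 million, so u = 8.16/135.70 = 6.01%.
After the first change, employed falls and unemployed rises by 2.28; labor force unchanged → E = 125.26, U = 10.44, labor force = 135.70 million.
After the second change, unemployed falls and employed rises by 4.12; labor force unchanged → E = 129.38, U = 6.32, labor force = 135.70 million.
New unemployment rate = 6.32 / 135.70 = 4.66%.

New unemployment rate ≈ 4.66%.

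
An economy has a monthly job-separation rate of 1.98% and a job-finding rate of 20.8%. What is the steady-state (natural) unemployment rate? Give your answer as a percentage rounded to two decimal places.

Steady-state unemployment rate ≈ 8.69%.

At steady state the flows balance: s·E = f·U, so U/(E+U) = s/(s+f).
u* = 1.98 / (1.98 + 20.8) = 1.98 / 22.78 = 8.69%.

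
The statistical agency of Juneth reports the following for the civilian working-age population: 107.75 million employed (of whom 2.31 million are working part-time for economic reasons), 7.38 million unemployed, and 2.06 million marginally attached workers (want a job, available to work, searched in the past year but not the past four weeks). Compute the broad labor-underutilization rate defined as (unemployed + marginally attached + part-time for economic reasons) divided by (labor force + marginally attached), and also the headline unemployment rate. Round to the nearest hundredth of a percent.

Broad underutilization rate ≈ 10.03%; headline unemployment rate ≈ 6.41%.

Labor force = 107.75 + 7.38 = 115.13 million.
Numerator = 7.38 + 2.06 + 2.31 = 11.75 million.
Denominator = 115.13 + 2.06 = 117.19 million.
Broad rate = 11.75 / 117.19 = 10.03%.
Headline unemployment rate = 7.38 / 115.13 = 6.41%.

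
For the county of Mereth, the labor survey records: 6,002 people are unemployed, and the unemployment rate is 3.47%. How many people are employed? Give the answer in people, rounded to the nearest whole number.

Labor force = U / u = 6,002 / 0.0347 ≈ 172,968.
Employed = labor force − unemployed = 172,968 − 6,002 = 166,966.

About 166,966 are employed.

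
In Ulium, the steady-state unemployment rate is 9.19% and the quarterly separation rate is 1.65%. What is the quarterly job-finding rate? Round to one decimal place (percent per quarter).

From u* = s/(s+f): f = s·(1−u)/u.
f = 1.65 × (1 − 0.0919) / 0.0919 = 1.4984 / 0.0919 ≈ 16.3% per quarter.

Job-finding rate ≈ 16.3% per quarter.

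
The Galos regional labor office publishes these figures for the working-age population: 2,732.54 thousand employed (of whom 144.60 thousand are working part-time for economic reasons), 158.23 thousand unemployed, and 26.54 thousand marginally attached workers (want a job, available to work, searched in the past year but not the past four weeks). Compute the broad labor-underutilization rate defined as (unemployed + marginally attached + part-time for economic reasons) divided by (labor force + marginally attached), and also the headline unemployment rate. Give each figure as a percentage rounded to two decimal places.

Labor force = 2,732.54 + 158.23 = 2,890.77 thousand.
Numerator = 158.23 + 26.54 + 144.60 = 329.37 thousand.
Denominator = 2,890.77 + 26.54 = 2,917.31 thousand.
Broad rate = 329.37 / 2,917.31 = 11.29%.
Headline unemployment rate = 158.23 / 2,890.77 = 5.47%.

Broad underutilization rate ≈ 11.29%; headline unemployment rate ≈ 5.47%.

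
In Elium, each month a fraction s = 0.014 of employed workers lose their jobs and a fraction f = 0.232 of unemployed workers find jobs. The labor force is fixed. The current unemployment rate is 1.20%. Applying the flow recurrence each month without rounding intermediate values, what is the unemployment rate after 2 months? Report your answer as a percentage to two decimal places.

With a fixed labor force, u_{t+1} = u_t + s·(1−u_t) − f·u_t = u_t·(1−s−f) + s.
Here 1−s−f = 0.754 and s = 0.014.
u_1 = 0.012000 × 0.754 + 0.014 = 0.023048.
u_2 = 0.023048 × 0.754 + 0.014 = 0.031378.

Unemployment rate after two months ≈ 3.14%.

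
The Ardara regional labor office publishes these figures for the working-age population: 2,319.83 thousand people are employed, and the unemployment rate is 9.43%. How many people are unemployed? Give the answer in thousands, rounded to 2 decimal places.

About 241.54 thousand are unemployed.

Let U be the number unemployed. The labor force is E + U, and U/(E+U) = 0.0943.
So U = 0.0943 × 2,319.83 / (1 − 0.0943) = 218.7600 / 0.9057 ≈ 241.54 thousand.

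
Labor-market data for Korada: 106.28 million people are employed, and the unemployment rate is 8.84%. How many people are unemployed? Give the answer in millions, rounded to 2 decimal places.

Let U be the number unemployed. The labor force is E + U, and U/(E+U) = 0.0884.
So U = 0.0884 × 106.28 / (1 − 0.0884) = 9.3952 / 0.9116 ≈ 10.31 million.

About 10.31 million are unemployed.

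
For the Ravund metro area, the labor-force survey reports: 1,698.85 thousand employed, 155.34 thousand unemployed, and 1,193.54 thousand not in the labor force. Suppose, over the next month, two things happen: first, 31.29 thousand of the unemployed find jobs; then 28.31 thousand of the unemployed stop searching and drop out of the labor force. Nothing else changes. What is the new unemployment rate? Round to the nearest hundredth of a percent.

New unemployment rate ≈ 5.24%.

Initially, labor force = 1,698.85 + 155.34 = 1,854.19 thousand, so u = 155.34/1,854.19 = 8.38%.
After the first change, unemployed falls and employed rises by 31.29; labor force unchanged → E = 1,730.14, U = 124.05, labor force = 1,854.19 thousand.
After the second change, unemployed and labor force both fall by 28.31 → E = 1,730.14, U = 95.74, labor force = 1,825.88 thousand.
New unemployment rate = 95.74 / 1,825.88 = 5.24%.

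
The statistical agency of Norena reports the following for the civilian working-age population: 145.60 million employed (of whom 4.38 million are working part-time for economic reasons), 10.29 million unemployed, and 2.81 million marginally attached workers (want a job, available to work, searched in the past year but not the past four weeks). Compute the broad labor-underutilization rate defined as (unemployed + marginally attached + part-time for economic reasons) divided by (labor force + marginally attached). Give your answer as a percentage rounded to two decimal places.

Broad underutilization rate ≈ 11.01%.

Labor force = 145.60 + 10.29 = 155.89 million.
Numerator = 10.29 + 2.81 + 4.38 = 17.48 million.
Denominator = 155.89 + 2.81 = 158.70 million.
Broad rate = 17.48 / 158.70 = 11.01%.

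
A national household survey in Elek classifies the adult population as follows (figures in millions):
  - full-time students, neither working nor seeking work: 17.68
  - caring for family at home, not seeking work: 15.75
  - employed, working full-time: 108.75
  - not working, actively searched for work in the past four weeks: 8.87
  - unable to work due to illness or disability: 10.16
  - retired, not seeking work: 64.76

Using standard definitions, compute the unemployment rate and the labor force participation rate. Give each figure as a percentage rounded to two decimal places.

Unemployment rate ≈ 7.54%; labor force participation rate ≈ 52.05%.

Employed = 108.75 million.
Unemployed = 8.87 million.
Labor force = 108.75 + 8.87 = 117.62 million.
Not in labor force = 17.68 + 15.75 + 10.16 + 64.76 = 108.35 million (those not working and not actively searching are outside the labor force).
Civilian working-age population = 117.62 + 108.35 = 225.97 million.
Unemployment rate = 8.87 / 117.62 = 7.54%.
Labor force participation rate = 117.62 / 225.97 = 52.05%.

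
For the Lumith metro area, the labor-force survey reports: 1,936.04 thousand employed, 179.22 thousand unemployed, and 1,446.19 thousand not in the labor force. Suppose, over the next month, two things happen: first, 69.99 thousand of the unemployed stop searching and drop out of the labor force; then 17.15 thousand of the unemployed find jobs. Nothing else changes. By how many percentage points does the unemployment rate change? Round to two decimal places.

The unemployment rate changes by −3.97 percentage points.

Initially, labor force = 1,936.04 + 179.22 = 2,115.26 thousand, so u = 179.22/2,115.26 = 8.47%.
After the first change, unemployed and labor force both fall by 69.99 → E = 1,936.04, U = 109.23, labor force = 2,045.27 thousand.
After the second change, unemployed falls and employed rises by 17.15; labor force unchanged → E = 1,953.19, U = 92.08, labor force = 2,045.27 thousand.
New unemployment rate = 92.08 / 2,045.27 = 4.50%.
Change = 4.50% − 8.47% = −3.97 percentage points.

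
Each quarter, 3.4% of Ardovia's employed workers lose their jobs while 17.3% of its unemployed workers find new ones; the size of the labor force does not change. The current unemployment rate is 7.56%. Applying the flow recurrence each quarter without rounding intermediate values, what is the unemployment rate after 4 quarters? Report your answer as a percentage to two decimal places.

With a fixed labor force, u_{t+1} = u_t + s·(1−u_t) − f·u_t = u_t·(1−s−f) + s.
Here 1−s−f = 0.793 and s = 0.034.
u_1 = 0.075600 × 0.793 + 0.034 = 0.093951.
u_2 = 0.093951 × 0.793 + 0.034 = 0.108503.
u_3 = 0.108503 × 0.793 + 0.034 = 0.120043.
u_4 = 0.120043 × 0.793 + 0.034 = 0.129194.

Unemployment rate after four quarters ≈ 12.92%.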